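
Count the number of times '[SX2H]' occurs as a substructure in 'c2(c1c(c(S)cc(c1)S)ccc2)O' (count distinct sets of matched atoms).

[SX2H] is the SMARTS for a thiol: an aliphatic sulfur with two connections, one being H.
The molecule carries 2 separate instances of a thiol (-SH) meeting every constraint; each maps to a distinct set of atoms, giving 2 matches.

2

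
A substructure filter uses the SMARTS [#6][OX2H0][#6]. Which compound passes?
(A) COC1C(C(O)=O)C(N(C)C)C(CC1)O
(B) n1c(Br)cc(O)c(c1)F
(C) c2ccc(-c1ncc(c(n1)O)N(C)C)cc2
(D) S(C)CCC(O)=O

A

[#6][OX2H0][#6] describes an aliphatic oxygen bridging two carbons with no H on the oxygen (an ether).
(A) contains a methoxy ether (-OCH3), which satisfies every atom and bond constraint.
(B) has a hydroxyl group (-OH) but the oxygen has H1, not H0 bridging two carbons.
(C) has a hydroxyl group (-OH) but the oxygen has H1, not H0 bridging two carbons.
(D) has a carboxylic acid group (-C(=O)OH) but the -OH oxygen has H1; the =O is OX1, not OX2.
So the answer is (A).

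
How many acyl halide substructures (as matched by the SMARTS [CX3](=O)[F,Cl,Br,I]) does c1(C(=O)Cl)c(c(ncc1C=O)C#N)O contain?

1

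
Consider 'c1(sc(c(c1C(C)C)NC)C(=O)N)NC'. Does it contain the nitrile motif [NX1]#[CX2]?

The pattern [NX1]#[CX2] describes a nitrogen triple-bonded to a two-connected carbon — a nitrile.
The closest candidate here is a primary amide (-C(=O)NH2), but the nitrogen is NX3, not NX1. No other fragment satisfies the full query, so there is no match.

No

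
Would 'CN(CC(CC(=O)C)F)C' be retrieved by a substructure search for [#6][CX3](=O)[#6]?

Yes

The pattern [#6][CX3](=O)[#6] describes a carbonyl carbon (no H) flanked by two carbons — a ketone.
The molecule carries an acetyl/ketone group (-C(=O)CH3), whose atoms satisfy every constraint of the query, so the pattern matches.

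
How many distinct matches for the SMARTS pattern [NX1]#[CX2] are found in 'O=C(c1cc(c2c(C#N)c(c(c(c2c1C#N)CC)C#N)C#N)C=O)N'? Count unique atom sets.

4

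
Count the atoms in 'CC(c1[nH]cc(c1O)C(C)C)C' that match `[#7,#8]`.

2

The query [#7,#8] means: nitrogen or oxygen (comma = OR).
Check the 12 heavy atoms by environment: 1× n (aromatic) → match; 4× c (aromatic) → no; 1× O → match; 6× C → no.
Summing the matching environments: 1 + 1 = 2 matching atoms.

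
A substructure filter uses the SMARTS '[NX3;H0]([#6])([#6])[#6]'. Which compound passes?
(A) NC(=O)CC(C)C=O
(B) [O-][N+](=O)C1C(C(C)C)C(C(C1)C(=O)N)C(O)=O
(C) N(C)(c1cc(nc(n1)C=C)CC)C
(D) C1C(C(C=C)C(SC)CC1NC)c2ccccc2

C

[NX3;H0]([#6])([#6])[#6] describes a trivalent nitrogen with no H, bonded to three carbons (a tertiary amine).
(A) has a primary amide (-C(=O)NH2) but the amide nitrogen has H2 and only one carbon neighbour.
(B) has a primary amide (-C(=O)NH2) but the amide nitrogen has H2 and only one carbon neighbour.
(C) contains a dimethylamino group (-N(CH3)2), which satisfies every atom and bond constraint.
(D) has an N-methylamino group (-NHCH3) but the nitrogen still has one H (H1), not H0.
So the answer is (C).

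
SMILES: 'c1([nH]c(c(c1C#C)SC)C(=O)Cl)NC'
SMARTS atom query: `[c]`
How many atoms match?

4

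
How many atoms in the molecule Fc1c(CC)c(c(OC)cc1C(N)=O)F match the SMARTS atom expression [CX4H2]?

Check the 15 heavy atoms by environment: 5× c (aromatic, H0, X3) → no; 1× c (aromatic, H1, X3) → no; 2× F (H0, X1) → no; 1× C (H0, X3) → no; 1× O (H0, X1) → no; 1× N (H2, X3) → no; 1× C (H2, X4) → match; 2× C (H3, X4) → no; 1× O (H0, X2) → no.
That gives 1 matching atom.

1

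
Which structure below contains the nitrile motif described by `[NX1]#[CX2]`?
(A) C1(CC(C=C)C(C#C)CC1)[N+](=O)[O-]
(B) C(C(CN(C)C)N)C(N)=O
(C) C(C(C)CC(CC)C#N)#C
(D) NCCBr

C

[NX1]#[CX2] describes a nitrogen triple-bonded to a two-connected carbon (a nitrile).
(A) has a nitro group (-[N+](=O)[O-]) but there is no C#N triple bond.
(B) has a primary amide (-C(=O)NH2) but the nitrogen is NX3, not NX1.
(C) contains a nitrile (-C#N), which satisfies every atom and bond constraint.
(D) has a primary amino group (-NH2) but the nitrogen is NX3 (three connections), not NX1 triple-bonded.
So the answer is (C).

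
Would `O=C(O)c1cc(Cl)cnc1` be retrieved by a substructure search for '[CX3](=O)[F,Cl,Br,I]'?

No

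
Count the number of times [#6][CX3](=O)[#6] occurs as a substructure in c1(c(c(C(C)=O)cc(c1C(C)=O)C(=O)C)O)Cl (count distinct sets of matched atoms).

[#6][CX3](=O)[#6] is the SMARTS for a ketone: a carbonyl carbon (no H) flanked by two carbons.
The molecule carries 3 separate instances of an acetyl/ketone group (-C(=O)CH3) meeting every constraint; each maps to a distinct set of atoms, giving 3 matches.

3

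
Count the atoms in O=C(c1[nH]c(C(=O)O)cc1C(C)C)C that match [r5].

5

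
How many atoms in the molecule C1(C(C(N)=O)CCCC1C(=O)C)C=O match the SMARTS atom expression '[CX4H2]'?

3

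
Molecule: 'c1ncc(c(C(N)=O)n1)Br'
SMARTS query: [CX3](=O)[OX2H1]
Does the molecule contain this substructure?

The pattern [CX3](=O)[OX2H1] describes an sp2 carbon double-bonded to O and single-bonded to an -OH oxygen — a carboxylic acid.
The closest candidate here is a primary amide (-C(=O)NH2), but the carbonyl is bonded to N, not to an -OH oxygen. No other fragment satisfies the full query, so there is no match.

No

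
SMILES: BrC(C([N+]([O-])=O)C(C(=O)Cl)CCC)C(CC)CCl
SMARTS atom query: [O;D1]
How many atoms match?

3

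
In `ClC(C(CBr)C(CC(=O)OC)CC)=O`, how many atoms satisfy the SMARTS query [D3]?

4

Check the 14 heavy atoms by environment: 3× C (D2) → no; 4× C (D3) → match; 2× C (D1) → no; 2× O (D1) → no; 1× O (D2) → no; 1× Br (D1) → no; 1× Cl (D1) → no.
That gives 4 matching atoms.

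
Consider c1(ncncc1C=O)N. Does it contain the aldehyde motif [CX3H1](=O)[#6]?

Yes

The pattern [CX3H1](=O)[#6] describes an sp2 carbon with one H, double-bonded to O and single-bonded to carbon — an aldehyde.
The molecule carries an aldehyde (-CHO), whose atoms satisfy every constraint of the query, so the pattern matches.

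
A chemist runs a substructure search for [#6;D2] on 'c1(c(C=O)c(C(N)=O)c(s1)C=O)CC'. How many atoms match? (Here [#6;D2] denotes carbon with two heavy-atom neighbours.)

The query [#6;D2] means: any carbon bonded to exactly two heavy atoms.
Check the 14 heavy atoms by environment: 1× s (aromatic, D2) → no; 4× c (aromatic, D3) → no; 3× C (D2) → match; 3× O (D1) → no; 1× C (D3) → no; 1× N (D1) → no; 1× C (D1) → no.
That gives 3 matching atoms.

3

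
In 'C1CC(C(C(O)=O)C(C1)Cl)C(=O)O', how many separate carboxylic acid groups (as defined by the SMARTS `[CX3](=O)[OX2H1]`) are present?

2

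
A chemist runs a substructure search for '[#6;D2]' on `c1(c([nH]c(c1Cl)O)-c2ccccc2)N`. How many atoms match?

The query [#6;D2] means: any carbon bonded to exactly two heavy atoms.
Check the 14 heavy atoms by environment: 1× n (aromatic, D2) → no; 5× c (aromatic, D3) → no; 5× c (aromatic, D2) → match; 1× O (D1) → no; 1× N (D1) → no; 1× Cl (D1) → no.
That gives 5 matching atoms.

5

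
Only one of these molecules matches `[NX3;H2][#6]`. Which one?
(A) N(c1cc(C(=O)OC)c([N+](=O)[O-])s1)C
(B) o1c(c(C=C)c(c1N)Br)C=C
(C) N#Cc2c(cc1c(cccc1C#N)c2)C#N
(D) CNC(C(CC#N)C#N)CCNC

B

[NX3;H2][#6] describes a trivalent nitrogen with two H attached to carbon (a primary amine).
(A) has an N-methylamino group (-NHCH3) but the nitrogen bears two carbons and only one H (H1), not H2.
(B) contains a primary amino group (-NH2), which satisfies every atom and bond constraint.
(C) has a nitrile (-C#N) but the nitrogen is NX1 (triple-bonded), not NX3 with two H.
(D) has an N-methylamino group (-NHCH3) but the nitrogen bears two carbons and only one H (H1), not H2.
So the answer is (B).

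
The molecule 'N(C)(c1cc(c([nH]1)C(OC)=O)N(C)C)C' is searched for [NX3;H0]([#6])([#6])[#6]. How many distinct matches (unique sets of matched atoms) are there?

2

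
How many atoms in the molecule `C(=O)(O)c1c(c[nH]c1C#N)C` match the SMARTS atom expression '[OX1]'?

1

The query [OX1] means: aliphatic oxygen with one total connection — typically a carbonyl =O or an oxide.
Check the 11 heavy atoms by environment: 1× n (aromatic, X3) → no; 4× c (aromatic, X3) → no; 1× C (X2) → no; 1× N (X1) → no; 1× C (X3) → no; 1× O (X1) → match; 1× O (X2) → no; 1× C (X4) → no.
That gives 1 matching atom.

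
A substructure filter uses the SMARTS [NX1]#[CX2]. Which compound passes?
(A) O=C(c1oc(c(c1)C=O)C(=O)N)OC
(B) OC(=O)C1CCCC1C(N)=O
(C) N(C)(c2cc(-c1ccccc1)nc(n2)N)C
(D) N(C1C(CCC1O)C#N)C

D

[NX1]#[CX2] describes a nitrogen triple-bonded to a two-connected carbon (a nitrile).
(A) has a primary amide (-C(=O)NH2) but the nitrogen is NX3, not NX1.
(B) has a primary amide (-C(=O)NH2) but the nitrogen is NX3, not NX1.
(C) has a primary amino group (-NH2) but the nitrogen is NX3 (three connections), not NX1 triple-bonded.
(D) contains a nitrile (-C#N), which satisfies every atom and bond constraint.
So the answer is (D).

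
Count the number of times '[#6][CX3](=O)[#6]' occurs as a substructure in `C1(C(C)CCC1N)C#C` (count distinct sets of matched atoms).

0

[#6][CX3](=O)[#6] is the SMARTS for a ketone: a carbonyl carbon (no H) flanked by two carbons.
No fragment in the molecule satisfies every constraint, giving 0 matches.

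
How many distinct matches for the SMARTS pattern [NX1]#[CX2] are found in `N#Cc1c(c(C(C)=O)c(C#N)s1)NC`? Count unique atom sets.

2

[NX1]#[CX2] is the SMARTS for a nitrile: a nitrogen triple-bonded to a two-connected carbon.
The molecule carries 2 separate instances of a nitrile (-C#N) meeting every constraint; each maps to a distinct set of atoms, giving 2 matches.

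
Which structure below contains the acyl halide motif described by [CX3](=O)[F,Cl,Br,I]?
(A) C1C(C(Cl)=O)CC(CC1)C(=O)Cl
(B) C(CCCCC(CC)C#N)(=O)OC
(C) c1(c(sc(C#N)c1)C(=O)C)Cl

A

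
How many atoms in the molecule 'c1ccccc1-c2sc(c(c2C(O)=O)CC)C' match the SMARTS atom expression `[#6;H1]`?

5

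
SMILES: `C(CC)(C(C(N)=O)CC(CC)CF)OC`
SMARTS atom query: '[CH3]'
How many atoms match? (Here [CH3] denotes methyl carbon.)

The query [CH3] means: aliphatic carbon with exactly three hydrogens.
Check the 15 heavy atoms by environment: 4× C (H2) → no; 3× C (H1) → no; 3× C (H3) → match; 1× F (H0) → no; 1× C (H0) → no; 2× O (H0) → no; 1× N (H2) → no.
That gives 3 matching atoms.

3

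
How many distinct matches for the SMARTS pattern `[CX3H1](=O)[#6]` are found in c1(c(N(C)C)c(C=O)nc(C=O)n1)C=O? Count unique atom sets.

[CX3H1](=O)[#6] is the SMARTS for an aldehyde: an sp2 carbon with one H, double-bonded to O and single-bonded to carbon.
The molecule carries 3 separate instances of an aldehyde (-CHO) meeting every constraint; each maps to a distinct set of atoms, giving 3 matches.

3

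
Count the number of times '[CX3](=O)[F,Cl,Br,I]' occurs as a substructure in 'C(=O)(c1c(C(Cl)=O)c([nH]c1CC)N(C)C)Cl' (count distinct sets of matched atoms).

[CX3](=O)[F,Cl,Br,I] is the SMARTS for an acyl halide: a carbonyl carbon bonded to a halogen.
The molecule carries 2 separate instances of an acyl chloride (-C(=O)Cl) meeting every constraint; each maps to a distinct set of atoms, giving 2 matches.

2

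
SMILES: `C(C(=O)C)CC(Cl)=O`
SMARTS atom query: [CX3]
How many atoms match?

The query [CX3] means: C with X3: aliphatic carbon with exactly 3 total connections.
Check the 8 heavy atoms by environment: 3× C (X4) → no; 2× C (X3) → match; 2× O (X1) → no; 1× Cl (X1) → no.
That gives 2 matching atoms.

2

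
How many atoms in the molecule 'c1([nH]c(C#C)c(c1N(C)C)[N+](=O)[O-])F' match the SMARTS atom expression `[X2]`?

The query [X2] means: any atom with exactly two total connections (bonds + H).
Check the 14 heavy atoms by environment: 1× n (aromatic, X3) → no; 4× c (aromatic, X3) → no; 2× C (X2) → match; 1× N (X3) → no; 2× C (X4) → no; 1× N (charge +1, X3) → no; 1× O (charge -1, X1) → no; 1× O (X1) → no; 1× F (X1) → no.
That gives 2 matching atoms.

2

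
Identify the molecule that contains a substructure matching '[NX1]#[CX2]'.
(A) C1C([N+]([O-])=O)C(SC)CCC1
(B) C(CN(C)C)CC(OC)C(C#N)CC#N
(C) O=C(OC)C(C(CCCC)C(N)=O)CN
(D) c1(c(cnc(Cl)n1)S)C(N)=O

B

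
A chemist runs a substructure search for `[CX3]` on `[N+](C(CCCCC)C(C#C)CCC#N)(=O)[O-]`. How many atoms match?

The query [CX3] means: C with X3: aliphatic carbon with exactly 3 total connections.
Check the 16 heavy atoms by environment: 9× C (X4) → no; 3× C (X2) → no; 1× N (X1) → no; 1× N (charge +1, X3) → no; 1× O (charge -1, X1) → no; 1× O (X1) → no.
No environment satisfies the query, so 0 matching atoms.

0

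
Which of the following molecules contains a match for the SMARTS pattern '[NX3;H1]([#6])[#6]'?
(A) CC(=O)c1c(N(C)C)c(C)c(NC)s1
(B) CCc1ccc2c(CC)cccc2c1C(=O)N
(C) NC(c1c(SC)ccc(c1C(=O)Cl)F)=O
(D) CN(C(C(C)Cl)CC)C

A

[NX3;H1]([#6])[#6] describes a trivalent nitrogen with one H, bonded to two carbons (a secondary amine).
(A) contains an N-methylamino group (-NHCH3), which satisfies every atom and bond constraint.
(B) has a primary amide (-C(=O)NH2) but the -C(=O)NH2 nitrogen has H2, not H1.
(C) has a primary amide (-C(=O)NH2) but the -C(=O)NH2 nitrogen has H2, not H1.
(D) has a dimethylamino group (-N(CH3)2) but the nitrogen has H0, not H1.
So the answer is (A).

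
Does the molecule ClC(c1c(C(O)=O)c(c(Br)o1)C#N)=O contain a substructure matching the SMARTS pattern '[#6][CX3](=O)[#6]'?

No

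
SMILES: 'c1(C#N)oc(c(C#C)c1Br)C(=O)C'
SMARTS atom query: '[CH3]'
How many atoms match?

Check the 13 heavy atoms by environment: 1× o (aromatic, H0) → no; 4× c (aromatic, H0) → no; 3× C (H0) → no; 1× O (H0) → no; 1× C (H3) → match; 1× C (H1) → no; 1× N (H0) → no; 1× Br (H0) → no.
That gives 1 matching atom.

1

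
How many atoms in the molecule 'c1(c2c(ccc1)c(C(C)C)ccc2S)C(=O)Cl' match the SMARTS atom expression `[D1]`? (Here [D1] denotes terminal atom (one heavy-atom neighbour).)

5

The query [D1] means: atom with exactly one heavy-atom neighbour (degree 1).
Check the 17 heavy atoms by environment: 5× c (aromatic, D3) → no; 5× c (aromatic, D2) → no; 1× S (D1) → match; 2× C (D3) → no; 2× C (D1) → match; 1× O (D1) → match; 1× Cl (D1) → match.
Summing the matching environments: 1 + 2 + 1 + 1 = 5 matching atoms.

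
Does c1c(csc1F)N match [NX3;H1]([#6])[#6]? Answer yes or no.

No

The pattern [NX3;H1]([#6])[#6] describes a trivalent nitrogen with one H, bonded to two carbons — a secondary amine.
The closest candidate here is a primary amino group (-NH2), but the nitrogen has H2 and only one carbon neighbour. No other fragment satisfies the full query, so there is no match.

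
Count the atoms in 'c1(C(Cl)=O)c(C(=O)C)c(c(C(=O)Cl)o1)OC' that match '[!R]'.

Check the 16 heavy atoms by environment: 1× o (aromatic, in 5-ring) → no; 4× c (aromatic, in 5-ring) → no; 5× C (acyclic) → match; 4× O (acyclic) → match; 2× Cl (acyclic) → match.
Summing the matching environments: 5 + 4 + 2 = 11 matching atoms.

11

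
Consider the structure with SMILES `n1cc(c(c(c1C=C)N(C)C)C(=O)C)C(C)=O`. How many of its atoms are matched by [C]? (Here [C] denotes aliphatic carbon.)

8

The query [C] means: uppercase C matches aliphatic (non-aromatic) carbon only.
Check the 17 heavy atoms by environment: 1× n (aromatic) → no; 5× c (aromatic) → no; 8× C → match; 2× O → no; 1× N → no.
That gives 8 matching atoms.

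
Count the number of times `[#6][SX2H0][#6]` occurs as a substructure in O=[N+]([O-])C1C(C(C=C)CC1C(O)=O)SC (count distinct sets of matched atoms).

1

[#6][SX2H0][#6] is the SMARTS for a thioether: an aliphatic sulfur bridging two carbons with no H on the sulfur.
Exactly one fragment in the molecule meets all constraints, giving 1 match.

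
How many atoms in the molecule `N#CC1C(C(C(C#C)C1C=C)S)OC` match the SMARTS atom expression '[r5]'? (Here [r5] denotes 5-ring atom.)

5

Check the 14 heavy atoms by environment: 5× C (in 5-ring) → match; 6× C (acyclic) → no; 1× O (acyclic) → no; 1× S (acyclic) → no; 1× N (acyclic) → no.
That gives 5 matching atoms.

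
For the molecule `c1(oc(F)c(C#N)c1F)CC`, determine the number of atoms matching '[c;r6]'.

0

Check the 11 heavy atoms by environment: 1× o (aromatic, in 5-ring) → no; 4× c (aromatic, in 5-ring) → no; 2× F (acyclic) → no; 3× C (acyclic) → no; 1× N (acyclic) → no.
No environment satisfies the query, so 0 matching atoms.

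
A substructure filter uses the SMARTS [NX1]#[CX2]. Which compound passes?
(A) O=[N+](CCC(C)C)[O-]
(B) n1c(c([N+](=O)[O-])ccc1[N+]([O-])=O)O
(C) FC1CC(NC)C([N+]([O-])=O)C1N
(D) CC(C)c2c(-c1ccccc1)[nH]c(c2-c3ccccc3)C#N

D

[NX1]#[CX2] describes a nitrogen triple-bonded to a two-connected carbon (a nitrile).
(A) has a nitro group (-[N+](=O)[O-]) but there is no C#N triple bond.
(B) has a nitro group (-[N+](=O)[O-]) but there is no C#N triple bond.
(C) has a nitro group (-[N+](=O)[O-]) but there is no C#N triple bond.
(D) contains a nitrile (-C#N), which satisfies every atom and bond constraint.
So the answer is (D).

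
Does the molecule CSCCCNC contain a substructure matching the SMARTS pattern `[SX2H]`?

The pattern [SX2H] describes an aliphatic sulfur with two connections, one being H — a thiol.
The closest candidate here is a methylthio ether (-SCH3), but the sulfur has H0 (bonded to two carbons), not H1. No other fragment satisfies the full query, so there is no match.

No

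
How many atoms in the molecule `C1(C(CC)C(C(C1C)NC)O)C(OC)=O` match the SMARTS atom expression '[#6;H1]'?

Check the 15 heavy atoms by environment: 5× C (H1) → match; 1× O (H1) → no; 4× C (H3) → no; 1× N (H1) → no; 1× C (H2) → no; 1× C (H0) → no; 2× O (H0) → no.
That gives 5 matching atoms.

5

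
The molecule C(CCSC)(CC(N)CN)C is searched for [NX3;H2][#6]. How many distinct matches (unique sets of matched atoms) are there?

2

[NX3;H2][#6] is the SMARTS for a primary amine: a trivalent nitrogen with two H attached to carbon.
The molecule carries 2 separate instances of a primary amino group (-NH2) meeting every constraint; each maps to a distinct set of atoms, giving 2 matches.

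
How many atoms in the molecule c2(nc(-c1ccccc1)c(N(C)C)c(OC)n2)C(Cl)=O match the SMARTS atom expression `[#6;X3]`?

The query [#6;X3] means: any carbon (aromatic or not) with three total connections.
Check the 20 heavy atoms by environment: 2× n (aromatic, X2) → no; 10× c (aromatic, X3) → match; 1× O (X2) → no; 3× C (X4) → no; 1× C (X3) → match; 1× O (X1) → no; 1× Cl (X1) → no; 1× N (X3) → no.
Summing the matching environments: 10 + 1 = 11 matching atoms.

11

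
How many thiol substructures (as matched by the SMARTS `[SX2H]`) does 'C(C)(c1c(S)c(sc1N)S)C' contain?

[SX2H] is the SMARTS for a thiol: an aliphatic sulfur with two connections, one being H.
The molecule carries 2 separate instances of a thiol (-SH) meeting every constraint; each maps to a distinct set of atoms, giving 2 matches.

2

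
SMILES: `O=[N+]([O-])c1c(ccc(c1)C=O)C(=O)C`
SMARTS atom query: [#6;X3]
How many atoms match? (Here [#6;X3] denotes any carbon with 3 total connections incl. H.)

8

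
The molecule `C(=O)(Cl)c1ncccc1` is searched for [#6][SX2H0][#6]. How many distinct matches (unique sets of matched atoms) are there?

[#6][SX2H0][#6] is the SMARTS for a thioether: an aliphatic sulfur bridging two carbons with no H on the sulfur.
No fragment in the molecule satisfies every constraint, giving 0 matches.

0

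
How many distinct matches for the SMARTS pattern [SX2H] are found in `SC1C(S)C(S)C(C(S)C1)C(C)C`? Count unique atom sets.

4

[SX2H] is the SMARTS for a thiol: an aliphatic sulfur with two connections, one being H.
The molecule carries 4 separate instances of a thiol (-SH) meeting every constraint; each maps to a distinct set of atoms, giving 4 matches.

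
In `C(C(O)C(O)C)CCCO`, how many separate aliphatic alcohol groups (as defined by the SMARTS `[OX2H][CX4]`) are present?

[OX2H][CX4] is the SMARTS for an aliphatic alcohol: a hydroxyl oxygen bound to an sp3 (X4) carbon.
The molecule carries 3 separate instances of a hydroxyl group (-OH) meeting every constraint; each maps to a distinct set of atoms, giving 3 matches.

3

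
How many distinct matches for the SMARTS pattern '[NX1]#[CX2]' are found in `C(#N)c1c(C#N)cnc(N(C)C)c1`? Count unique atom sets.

[NX1]#[CX2] is the SMARTS for a nitrile: a nitrogen triple-bonded to a two-connected carbon.
The molecule carries 2 separate instances of a nitrile (-C#N) meeting every constraint; each maps to a distinct set of atoms, giving 2 matches.

2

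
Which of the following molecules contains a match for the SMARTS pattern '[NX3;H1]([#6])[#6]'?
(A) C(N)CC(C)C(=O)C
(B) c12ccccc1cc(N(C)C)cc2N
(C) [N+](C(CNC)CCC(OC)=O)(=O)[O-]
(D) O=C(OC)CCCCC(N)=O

[NX3;H1]([#6])[#6] describes a trivalent nitrogen with one H, bonded to two carbons (a secondary amine).
(A) has a primary amino group (-NH2) but the nitrogen has H2 and only one carbon neighbour.
(B) has a dimethylamino group (-N(CH3)2) but the nitrogen has H0, not H1.
(C) contains an N-methylamino group (-NHCH3), which satisfies every atom and bond constraint.
(D) has a primary amide (-C(=O)NH2) but the -C(=O)NH2 nitrogen has H2, not H1.
So the answer is (C).

C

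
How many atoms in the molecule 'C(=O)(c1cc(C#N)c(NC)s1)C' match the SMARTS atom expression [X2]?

2

Check the 12 heavy atoms by environment: 1× s (aromatic, X2) → match; 4× c (aromatic, X3) → no; 1× C (X3) → no; 1× O (X1) → no; 2× C (X4) → no; 1× N (X3) → no; 1× C (X2) → match; 1× N (X1) → no.
Summing the matching environments: 1 + 1 = 2 matching atoms.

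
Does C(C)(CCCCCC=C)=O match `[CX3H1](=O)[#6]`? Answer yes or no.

The pattern [CX3H1](=O)[#6] describes an sp2 carbon with one H, double-bonded to O and single-bonded to carbon — an aldehyde.
The closest candidate here is an acetyl/ketone group (-C(=O)CH3), but the carbonyl carbon has H0 (two carbon neighbours), not H1. No other fragment satisfies the full query, so there is no match.

No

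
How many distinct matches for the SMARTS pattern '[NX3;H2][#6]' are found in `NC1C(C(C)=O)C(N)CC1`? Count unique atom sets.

2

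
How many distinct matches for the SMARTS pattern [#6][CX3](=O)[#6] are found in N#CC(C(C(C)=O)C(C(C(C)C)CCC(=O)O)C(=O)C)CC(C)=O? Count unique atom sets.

3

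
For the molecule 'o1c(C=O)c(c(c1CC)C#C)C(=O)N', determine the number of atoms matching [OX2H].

The query [OX2H] means: aliphatic oxygen with two connections, one of which is H — an -OH oxygen.
Check the 14 heavy atoms by environment: 1× o (aromatic, H0, X2) → no; 4× c (aromatic, H0, X3) → no; 1× C (H1, X3) → no; 2× O (H0, X1) → no; 1× C (H0, X3) → no; 1× N (H2, X3) → no; 1× C (H0, X2) → no; 1× C (H1, X2) → no; 1× C (H2, X4) → no; 1× C (H3, X4) → no.
No environment satisfies the query, so 0 matching atoms.

0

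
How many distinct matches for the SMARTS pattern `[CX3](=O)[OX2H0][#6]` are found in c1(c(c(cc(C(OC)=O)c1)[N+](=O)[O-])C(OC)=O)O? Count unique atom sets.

[CX3](=O)[OX2H0][#6] is the SMARTS for an ester: a carbonyl carbon bonded to an oxygen that is itself bonded to carbon (no H on that O).
The molecule carries 2 separate instances of a methyl-ester group (-C(=O)OCH3) meeting every constraint; each maps to a distinct set of atoms, giving 2 matches.

2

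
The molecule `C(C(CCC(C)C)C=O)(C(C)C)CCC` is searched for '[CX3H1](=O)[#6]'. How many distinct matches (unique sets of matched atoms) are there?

[CX3H1](=O)[#6] is the SMARTS for an aldehyde: an sp2 carbon with one H, double-bonded to O and single-bonded to carbon.
Exactly one fragment in the molecule meets all constraints, giving 1 match.

1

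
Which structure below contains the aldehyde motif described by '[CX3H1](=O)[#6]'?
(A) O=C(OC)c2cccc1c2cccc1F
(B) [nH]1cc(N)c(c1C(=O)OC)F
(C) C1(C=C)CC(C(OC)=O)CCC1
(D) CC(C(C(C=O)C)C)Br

D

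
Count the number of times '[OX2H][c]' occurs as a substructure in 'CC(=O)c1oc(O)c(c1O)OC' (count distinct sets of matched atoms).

2

[OX2H][c] is the SMARTS for a phenol: a hydroxyl oxygen attached to an aromatic carbon.
The molecule carries 2 separate instances of a hydroxyl group (-OH) meeting every constraint; each maps to a distinct set of atoms, giving 2 matches.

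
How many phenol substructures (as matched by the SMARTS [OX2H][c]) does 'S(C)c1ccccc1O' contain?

1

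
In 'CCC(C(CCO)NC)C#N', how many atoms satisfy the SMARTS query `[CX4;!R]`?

7

Check the 11 heavy atoms by environment: 7× C (X4, acyclic) → match; 1× O (X2, acyclic) → no; 1× N (X3, acyclic) → no; 1× C (X2, acyclic) → no; 1× N (X1, acyclic) → no.
That gives 7 matching atoms.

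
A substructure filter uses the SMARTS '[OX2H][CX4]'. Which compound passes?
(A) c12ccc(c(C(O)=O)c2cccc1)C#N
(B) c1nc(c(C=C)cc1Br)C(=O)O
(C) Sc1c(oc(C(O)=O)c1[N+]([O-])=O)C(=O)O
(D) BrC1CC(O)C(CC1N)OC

D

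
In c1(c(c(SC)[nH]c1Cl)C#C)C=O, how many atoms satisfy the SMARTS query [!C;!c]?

The query [!C;!c] means: neither aliphatic nor aromatic carbon — same as [!#6].
Check the 12 heavy atoms by environment: 1× n (aromatic) → match; 4× c (aromatic) → no; 4× C → no; 1× Cl → match; 1× S → match; 1× O → match.
Summing the matching environments: 1 + 1 + 1 + 1 = 4 matching atoms.

4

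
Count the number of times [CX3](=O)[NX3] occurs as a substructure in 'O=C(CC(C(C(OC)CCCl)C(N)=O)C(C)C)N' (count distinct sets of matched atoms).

[CX3](=O)[NX3] is the SMARTS for an amide: a carbonyl carbon bonded to a trivalent nitrogen.
The molecule carries 2 separate instances of a primary amide (-C(=O)NH2) meeting every constraint; each maps to a distinct set of atoms, giving 2 matches.

2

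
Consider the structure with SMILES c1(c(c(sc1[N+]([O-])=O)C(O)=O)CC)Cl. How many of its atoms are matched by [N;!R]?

1

Check the 14 heavy atoms by environment: 1× s (aromatic, in 5-ring) → no; 4× c (aromatic, in 5-ring) → no; 1× Cl (acyclic) → no; 1× N (charge +1, acyclic) → match; 1× O (charge -1, acyclic) → no; 3× O (acyclic) → no; 3× C (acyclic) → no.
That gives 1 matching atom.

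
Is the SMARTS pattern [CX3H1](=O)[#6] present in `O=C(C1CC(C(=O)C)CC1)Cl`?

The pattern [CX3H1](=O)[#6] describes an sp2 carbon with one H, double-bonded to O and single-bonded to carbon — an aldehyde.
The closest candidate here is an acetyl/ketone group (-C(=O)CH3), but the carbonyl carbon has H0 (two carbon neighbours), not H1. No other fragment satisfies the full query, so there is no match.

No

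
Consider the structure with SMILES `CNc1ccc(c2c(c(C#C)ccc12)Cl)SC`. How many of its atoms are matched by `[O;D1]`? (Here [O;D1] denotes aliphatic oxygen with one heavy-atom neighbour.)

0

The query [O;D1] means: aliphatic oxygen bonded to exactly one heavy atom.
Check the 17 heavy atoms by environment: 6× c (aromatic, D3) → no; 4× c (aromatic, D2) → no; 1× N (D2) → no; 3× C (D1) → no; 1× S (D2) → no; 1× Cl (D1) → no; 1× C (D2) → no.
No environment satisfies the query, so 0 matching atoms.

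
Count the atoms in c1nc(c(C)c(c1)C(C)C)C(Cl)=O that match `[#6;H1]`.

3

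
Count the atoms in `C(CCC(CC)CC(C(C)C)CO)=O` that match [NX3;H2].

0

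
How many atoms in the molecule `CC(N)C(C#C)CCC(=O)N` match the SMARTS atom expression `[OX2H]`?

0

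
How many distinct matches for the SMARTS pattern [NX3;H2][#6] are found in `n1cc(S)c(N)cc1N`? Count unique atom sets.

2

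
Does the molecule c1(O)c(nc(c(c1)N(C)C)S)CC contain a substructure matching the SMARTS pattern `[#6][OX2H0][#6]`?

No

The pattern [#6][OX2H0][#6] describes an aliphatic oxygen bridging two carbons with no H on the oxygen — an ether.
The closest candidate here is a hydroxyl group (-OH), but the oxygen has H1, not H0 bridging two carbons. No other fragment satisfies the full query, so there is no match.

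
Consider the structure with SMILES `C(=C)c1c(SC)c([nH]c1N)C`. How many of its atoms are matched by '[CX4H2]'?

The query [CX4H2] means: sp3 carbon (X4) with exactly two hydrogens.
Check the 11 heavy atoms by environment: 1× n (aromatic, H1, X3) → no; 4× c (aromatic, H0, X3) → no; 1× S (H0, X2) → no; 2× C (H3, X4) → no; 1× C (H1, X3) → no; 1× C (H2, X3) → no; 1× N (H2, X3) → no.
No environment satisfies the query, so 0 matching atoms.

0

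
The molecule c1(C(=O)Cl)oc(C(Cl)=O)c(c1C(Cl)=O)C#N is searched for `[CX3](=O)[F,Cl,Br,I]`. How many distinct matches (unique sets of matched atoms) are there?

3

[CX3](=O)[F,Cl,Br,I] is the SMARTS for an acyl halide: a carbonyl carbon bonded to a halogen.
The molecule carries 3 separate instances of an acyl chloride (-C(=O)Cl) meeting every constraint; each maps to a distinct set of atoms, giving 3 matches.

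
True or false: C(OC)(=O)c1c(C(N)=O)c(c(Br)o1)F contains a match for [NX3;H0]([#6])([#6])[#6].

The pattern [NX3;H0]([#6])([#6])[#6] describes a trivalent nitrogen with no H, bonded to three carbons — a tertiary amine.
The closest candidate here is a primary amide (-C(=O)NH2), but the amide nitrogen has H2 and only one carbon neighbour. No other fragment satisfies the full query, so there is no match.

False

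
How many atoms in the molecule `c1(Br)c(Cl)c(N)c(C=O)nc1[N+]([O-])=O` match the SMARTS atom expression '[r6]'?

6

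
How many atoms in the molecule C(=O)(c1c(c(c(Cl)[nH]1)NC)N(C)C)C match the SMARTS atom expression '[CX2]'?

The query [CX2] means: C with X2: aliphatic carbon with exactly 2 total connections.
Check the 14 heavy atoms by environment: 1× n (aromatic, X3) → no; 4× c (aromatic, X3) → no; 1× Cl (X1) → no; 1× C (X3) → no; 1× O (X1) → no; 4× C (X4) → no; 2× N (X3) → no.
No environment satisfies the query, so 0 matching atoms.

0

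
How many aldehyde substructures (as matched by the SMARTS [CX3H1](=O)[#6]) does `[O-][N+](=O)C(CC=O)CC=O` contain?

2

[CX3H1](=O)[#6] is the SMARTS for an aldehyde: an sp2 carbon with one H, double-bonded to O and single-bonded to carbon.
The molecule carries 2 separate instances of an aldehyde (-CHO) meeting every constraint; each maps to a distinct set of atoms, giving 2 matches.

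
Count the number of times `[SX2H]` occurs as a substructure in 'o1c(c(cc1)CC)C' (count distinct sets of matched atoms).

[SX2H] is the SMARTS for a thiol: an aliphatic sulfur with two connections, one being H.
No fragment in the molecule satisfies every constraint, giving 0 matches.

0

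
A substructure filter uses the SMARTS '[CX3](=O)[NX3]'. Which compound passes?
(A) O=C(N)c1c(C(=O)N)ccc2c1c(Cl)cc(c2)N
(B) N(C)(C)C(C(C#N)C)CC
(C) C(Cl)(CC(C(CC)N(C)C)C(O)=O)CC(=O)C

A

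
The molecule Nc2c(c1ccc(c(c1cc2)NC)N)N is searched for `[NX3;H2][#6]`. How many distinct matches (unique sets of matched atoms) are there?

3

[NX3;H2][#6] is the SMARTS for a primary amine: a trivalent nitrogen with two H attached to carbon.
The molecule carries 3 separate instances of a primary amino group (-NH2) meeting every constraint; each maps to a distinct set of atoms, giving 3 matches.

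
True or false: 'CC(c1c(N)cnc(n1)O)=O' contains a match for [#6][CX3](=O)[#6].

True

The pattern [#6][CX3](=O)[#6] describes a carbonyl carbon (no H) flanked by two carbons — a ketone.
The molecule carries an acetyl/ketone group (-C(=O)CH3), whose atoms satisfy every constraint of the query, so the pattern matches.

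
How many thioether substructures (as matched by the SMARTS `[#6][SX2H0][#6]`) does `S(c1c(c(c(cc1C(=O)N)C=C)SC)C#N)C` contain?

2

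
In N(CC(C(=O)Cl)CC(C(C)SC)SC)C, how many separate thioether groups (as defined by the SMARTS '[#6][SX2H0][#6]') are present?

2

[#6][SX2H0][#6] is the SMARTS for a thioether: an aliphatic sulfur bridging two carbons with no H on the sulfur.
The molecule carries 2 separate instances of a methylthio ether (-SCH3) meeting every constraint; each maps to a distinct set of atoms, giving 2 matches.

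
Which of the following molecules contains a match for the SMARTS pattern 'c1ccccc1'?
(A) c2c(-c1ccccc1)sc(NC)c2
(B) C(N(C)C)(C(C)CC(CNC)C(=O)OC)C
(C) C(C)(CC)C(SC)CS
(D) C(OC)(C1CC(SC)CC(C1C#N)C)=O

c1ccccc1 describes six aromatic carbons in a ring (a benzene ring).
(A) contains a phenyl ring, which satisfies every atom and bond constraint.
(B) has a methyl group (-CH3) but no six-membered all-carbon aromatic ring is present.
(C) has a methyl group (-CH3) but no six-membered all-carbon aromatic ring is present.
(D) has a methyl group (-CH3) but no six-membered all-carbon aromatic ring is present.
So the answer is (A).

A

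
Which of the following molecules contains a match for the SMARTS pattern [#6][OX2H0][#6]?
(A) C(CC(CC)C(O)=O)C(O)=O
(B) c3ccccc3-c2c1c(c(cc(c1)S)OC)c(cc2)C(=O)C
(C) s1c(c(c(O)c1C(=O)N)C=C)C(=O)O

B

[#6][OX2H0][#6] describes an aliphatic oxygen bridging two carbons with no H on the oxygen (an ether).
(A) has a carboxylic acid group (-C(=O)OH) but the -OH oxygen has H1; the =O is OX1, not OX2.
(B) contains a methoxy ether (-OCH3), which satisfies every atom and bond constraint.
(C) has a hydroxyl group (-OH) but the oxygen has H1, not H0 bridging two carbons.
So the answer is (B).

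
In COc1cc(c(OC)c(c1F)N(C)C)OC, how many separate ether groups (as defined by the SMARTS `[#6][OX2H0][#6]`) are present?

[#6][OX2H0][#6] is the SMARTS for an ether: an aliphatic oxygen bridging two carbons with no H on the oxygen.
The molecule carries 3 separate instances of a methoxy ether (-OCH3) meeting every constraint; each maps to a distinct set of atoms, giving 3 matches.

3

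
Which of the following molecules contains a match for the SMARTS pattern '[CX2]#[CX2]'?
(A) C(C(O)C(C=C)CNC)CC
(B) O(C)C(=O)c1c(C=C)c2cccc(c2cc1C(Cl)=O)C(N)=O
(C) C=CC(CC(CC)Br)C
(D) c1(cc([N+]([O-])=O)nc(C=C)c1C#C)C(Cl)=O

D

[CX2]#[CX2] describes a carbon-carbon triple bond (an alkyne).
(A) has a vinyl group (-CH=CH2) but the C=C is a double bond; both carbons are CX3, not CX2.
(B) has a vinyl group (-CH=CH2) but the C=C is a double bond; both carbons are CX3, not CX2.
(C) has a vinyl group (-CH=CH2) but the C=C is a double bond; both carbons are CX3, not CX2.
(D) contains an ethynyl group (-C#CH), which satisfies every atom and bond constraint.
So the answer is (D).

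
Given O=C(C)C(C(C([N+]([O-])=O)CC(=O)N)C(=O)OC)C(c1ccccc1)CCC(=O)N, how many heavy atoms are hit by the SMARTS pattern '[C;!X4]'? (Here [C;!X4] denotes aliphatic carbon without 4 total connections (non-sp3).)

Check the 29 heavy atoms by environment: 9× C (X4) → no; 1× N (charge +1, X3) → no; 1× O (charge -1, X1) → no; 5× O (X1) → no; 6× c (aromatic, X3) → no; 4× C (X3) → match; 2× N (X3) → no; 1× O (X2) → no.
That gives 4 matching atoms.

4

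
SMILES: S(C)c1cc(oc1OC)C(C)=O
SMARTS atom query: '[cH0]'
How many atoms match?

The query [cH0] means: aromatic carbon with no attached hydrogen (substituted or ring-fusion).
Check the 12 heavy atoms by environment: 1× o (aromatic, H0) → no; 3× c (aromatic, H0) → match; 1× c (aromatic, H1) → no; 1× S (H0) → no; 3× C (H3) → no; 2× O (H0) → no; 1× C (H0) → no.
That gives 3 matching atoms.

3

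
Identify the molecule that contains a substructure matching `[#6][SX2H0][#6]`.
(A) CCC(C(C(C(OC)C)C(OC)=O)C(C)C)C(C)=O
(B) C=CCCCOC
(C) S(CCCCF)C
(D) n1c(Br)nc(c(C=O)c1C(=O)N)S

[#6][SX2H0][#6] describes an aliphatic sulfur bridging two carbons with no H on the sulfur (a thioether).
(A) has a methoxy ether (-OCH3) but the bridging atom is O, not S.
(B) has a methoxy ether (-OCH3) but the bridging atom is O, not S.
(C) contains a methylthio ether (-SCH3), which satisfies every atom and bond constraint.
(D) has a thiol (-SH) but the sulfur has H1, not H0 bridging two carbons.
So the answer is (C).

C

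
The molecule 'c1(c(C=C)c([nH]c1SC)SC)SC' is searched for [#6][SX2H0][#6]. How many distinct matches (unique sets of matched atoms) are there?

3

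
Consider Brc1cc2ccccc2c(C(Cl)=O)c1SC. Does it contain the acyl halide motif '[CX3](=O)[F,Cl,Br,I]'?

Yes

The pattern [CX3](=O)[F,Cl,Br,I] describes a carbonyl carbon bonded to a halogen — an acyl halide.
The molecule carries an acyl chloride (-C(=O)Cl), whose atoms satisfy every constraint of the query, so the pattern matches.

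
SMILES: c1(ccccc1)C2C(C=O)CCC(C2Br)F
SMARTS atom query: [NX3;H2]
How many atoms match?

0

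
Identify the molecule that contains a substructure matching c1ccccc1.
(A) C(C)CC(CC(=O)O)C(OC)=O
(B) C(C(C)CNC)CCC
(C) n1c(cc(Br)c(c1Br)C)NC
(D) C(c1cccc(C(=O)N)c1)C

c1ccccc1 describes six aromatic carbons in a ring (a benzene ring).
(A) has a methyl group (-CH3) but no six-membered all-carbon aromatic ring is present.
(B) has a methyl group (-CH3) but no six-membered all-carbon aromatic ring is present.
(C) has a methyl group (-CH3) but no six-membered all-carbon aromatic ring is present.
(D) contains the required atom environment, so the pattern matches.
So the answer is (D).

D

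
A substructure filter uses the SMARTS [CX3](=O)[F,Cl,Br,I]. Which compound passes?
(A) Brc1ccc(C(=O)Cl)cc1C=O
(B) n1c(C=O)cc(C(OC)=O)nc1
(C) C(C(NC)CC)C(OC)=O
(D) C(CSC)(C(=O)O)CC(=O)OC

[CX3](=O)[F,Cl,Br,I] describes a carbonyl carbon bonded to a halogen (an acyl halide).
(A) contains an acyl chloride (-C(=O)Cl), which satisfies every atom and bond constraint.
(B) has a methyl-ester group (-C(=O)OCH3) but the carbonyl is bonded to -O-C, not to a halogen.
(C) has a methyl-ester group (-C(=O)OCH3) but the carbonyl is bonded to -O-C, not to a halogen.
(D) has a methyl-ester group (-C(=O)OCH3) but the carbonyl is bonded to -O-C, not to a halogen.
So the answer is (A).

A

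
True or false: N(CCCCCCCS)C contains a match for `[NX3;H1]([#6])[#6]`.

True

The pattern [NX3;H1]([#6])[#6] describes a trivalent nitrogen with one H, bonded to two carbons — a secondary amine.
The molecule carries an N-methylamino group (-NHCH3), whose atoms satisfy every constraint of the query, so the pattern matches.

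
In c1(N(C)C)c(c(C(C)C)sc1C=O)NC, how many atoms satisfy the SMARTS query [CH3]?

Check the 15 heavy atoms by environment: 1× s (aromatic, H0) → no; 4× c (aromatic, H0) → no; 1× N (H0) → no; 5× C (H3) → match; 1× N (H1) → no; 2× C (H1) → no; 1× O (H0) → no.
That gives 5 matching atoms.

5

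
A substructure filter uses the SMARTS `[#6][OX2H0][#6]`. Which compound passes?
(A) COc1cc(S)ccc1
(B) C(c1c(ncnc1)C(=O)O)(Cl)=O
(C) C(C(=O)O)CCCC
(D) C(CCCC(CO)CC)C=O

A

[#6][OX2H0][#6] describes an aliphatic oxygen bridging two carbons with no H on the oxygen (an ether).
(A) contains a methoxy ether (-OCH3), which satisfies every atom and bond constraint.
(B) has a carboxylic acid group (-C(=O)OH) but the -OH oxygen has H1; the =O is OX1, not OX2.
(C) has a carboxylic acid group (-C(=O)OH) but the -OH oxygen has H1; the =O is OX1, not OX2.
(D) has a hydroxyl group (-OH) but the oxygen has H1, not H0 bridging two carbons.
So the answer is (A).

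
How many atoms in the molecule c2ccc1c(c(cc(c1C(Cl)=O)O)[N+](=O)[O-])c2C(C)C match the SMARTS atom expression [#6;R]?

10

Check the 20 heavy atoms by environment: 10× c (aromatic, in 6-ring) → match; 1× N (charge +1, acyclic) → no; 1× O (charge -1, acyclic) → no; 3× O (acyclic) → no; 4× C (acyclic) → no; 1× Cl (acyclic) → no.
That gives 10 matching atoms.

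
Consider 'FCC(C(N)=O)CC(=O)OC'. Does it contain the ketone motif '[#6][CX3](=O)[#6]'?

The pattern [#6][CX3](=O)[#6] describes a carbonyl carbon (no H) flanked by two carbons — a ketone.
The closest candidate here is a primary amide (-C(=O)NH2), but one neighbour of the carbonyl carbon is N, not C. No other fragment satisfies the full query, so there is no match.

No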